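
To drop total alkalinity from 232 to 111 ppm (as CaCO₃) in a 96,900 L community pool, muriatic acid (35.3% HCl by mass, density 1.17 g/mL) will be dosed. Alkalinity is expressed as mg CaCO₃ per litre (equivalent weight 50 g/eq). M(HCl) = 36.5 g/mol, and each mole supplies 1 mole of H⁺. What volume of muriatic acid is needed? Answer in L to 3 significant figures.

20.7 L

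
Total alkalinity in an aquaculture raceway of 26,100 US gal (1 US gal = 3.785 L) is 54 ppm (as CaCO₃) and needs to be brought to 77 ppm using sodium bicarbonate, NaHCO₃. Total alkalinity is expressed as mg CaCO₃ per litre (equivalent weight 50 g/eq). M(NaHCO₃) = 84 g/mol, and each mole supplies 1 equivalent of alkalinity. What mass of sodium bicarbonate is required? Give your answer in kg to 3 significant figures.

Volume: 26,100 US gal × 3.785 L/gal = 98,788 L.
Alkalinity to add: (77 − 54) = 23 mg/L as CaCO₃ × 98,788 L = 2272 g as CaCO₃.
Equivalents: 2272 g ÷ 50 g/eq = 45.44 eq.
NaHCO₃ supplies 1 eq per mole → 45.44 mol.
Mass: 45.44 mol × 84 g/mol = 3817 g.

3.82 kg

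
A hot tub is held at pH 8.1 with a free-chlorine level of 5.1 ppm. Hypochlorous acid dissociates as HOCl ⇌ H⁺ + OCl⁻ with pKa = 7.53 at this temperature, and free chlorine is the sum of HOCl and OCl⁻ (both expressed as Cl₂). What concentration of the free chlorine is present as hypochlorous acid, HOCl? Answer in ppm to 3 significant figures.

[OCl⁻]/[HOCl] = 10^(pH − pKa) = 10^(8.1 − 7.53) = 10^0.57 = 3.715.
Fraction as HOCl = 1 / (1 + 3.715) = 0.2121.
HOCl = 0.2121 × 5.1 ppm = 1.082 ppm.

1.08 ppm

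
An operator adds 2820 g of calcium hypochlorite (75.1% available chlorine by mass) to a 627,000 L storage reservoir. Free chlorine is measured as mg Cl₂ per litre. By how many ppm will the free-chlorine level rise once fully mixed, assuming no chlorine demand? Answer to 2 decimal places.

3.38 ppm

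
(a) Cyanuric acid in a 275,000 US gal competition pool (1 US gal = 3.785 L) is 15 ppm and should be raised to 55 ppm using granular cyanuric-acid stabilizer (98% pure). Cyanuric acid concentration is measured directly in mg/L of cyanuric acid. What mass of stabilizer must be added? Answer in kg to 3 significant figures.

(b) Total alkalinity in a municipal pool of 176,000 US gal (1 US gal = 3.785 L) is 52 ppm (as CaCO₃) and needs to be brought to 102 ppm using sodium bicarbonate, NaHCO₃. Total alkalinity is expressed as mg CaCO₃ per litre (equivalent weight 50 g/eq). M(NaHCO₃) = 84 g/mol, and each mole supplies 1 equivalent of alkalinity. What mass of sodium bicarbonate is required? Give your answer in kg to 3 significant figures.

(a) Volume: 275,000 US gal × 3.785 L/gal = 1,040,875 L.
(a) CYA to add: (55 − 15) = 40 mg/L × 1,040,875 L = 41,640 g cyanuric acid.
(a) At 98% purity: 41,640 / 0.98 = 42,480 g product.

(b) Volume: 176,000 US gal × 3.785 L/gal = 666,160 L.
(b) Alkalinity to add: (102 − 52) = 50 mg/L as CaCO₃ × 666,160 L = 33,310 g as CaCO₃.
(b) Equivalents: 33,310 g ÷ 50 g/eq = 666.2 eq.
(b) NaHCO₃ supplies 1 eq per mole → 666.2 mol.
(b) Mass: 666.2 mol × 84 g/mol = 55,960 g.

(a) 42.5 kg; (b) 56.0 kg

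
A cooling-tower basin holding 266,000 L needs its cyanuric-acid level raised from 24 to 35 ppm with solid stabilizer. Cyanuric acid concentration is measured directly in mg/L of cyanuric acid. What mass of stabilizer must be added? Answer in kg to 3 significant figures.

2.93 kg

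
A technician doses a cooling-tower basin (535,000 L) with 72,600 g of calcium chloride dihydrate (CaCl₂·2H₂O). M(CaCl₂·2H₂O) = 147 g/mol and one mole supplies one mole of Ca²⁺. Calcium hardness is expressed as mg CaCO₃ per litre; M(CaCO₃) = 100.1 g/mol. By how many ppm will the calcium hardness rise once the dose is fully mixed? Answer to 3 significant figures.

92.4 ppm

Moles of Ca²⁺: 72,600 g ÷ 147 g/mol = 493.9 mol.
As CaCO₃: 493.9 mol × 100.1 g/mol = 49,440 g.
Rise: 49,440 g / 535,000 L × 1000 = 92.41 mg/L.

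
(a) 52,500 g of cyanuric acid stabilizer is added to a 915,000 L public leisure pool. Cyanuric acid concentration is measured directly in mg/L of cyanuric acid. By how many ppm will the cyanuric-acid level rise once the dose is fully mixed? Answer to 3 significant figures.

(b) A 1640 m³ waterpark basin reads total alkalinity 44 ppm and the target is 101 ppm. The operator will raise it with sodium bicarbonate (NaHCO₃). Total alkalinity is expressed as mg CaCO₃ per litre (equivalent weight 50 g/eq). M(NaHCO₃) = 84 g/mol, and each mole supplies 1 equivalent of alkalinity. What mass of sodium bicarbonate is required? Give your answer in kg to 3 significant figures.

(a) 57.4 ppm; (b) 157 kg

(a) Rise: 52,500 g / 915,000 L × 1000 = 57.38 mg/L.

(b) Volume: 1640 m³ = 1,640,000 L.
(b) Alkalinity to add: (101 − 44) = 57 mg/L as CaCO₃ × 1,640,000 L = 93,480 g as CaCO₃.
(b) Equivalents: 93,480 g ÷ 50 g/eq = 1870 eq.
(b) NaHCO₃ supplies 1 eq per mole → 1870 mol.
(b) Mass: 1870 mol × 84 g/mol = 157,000 g.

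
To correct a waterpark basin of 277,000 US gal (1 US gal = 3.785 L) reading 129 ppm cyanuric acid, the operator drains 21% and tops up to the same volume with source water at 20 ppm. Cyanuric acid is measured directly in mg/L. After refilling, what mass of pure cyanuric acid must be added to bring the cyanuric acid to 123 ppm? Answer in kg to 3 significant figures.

Volume: 277,000 US gal × 3.785 L/gal = 1,048,445 L.
After draining 21% and refilling: 129 × 0.79 + 20 × 0.21 = 106.11 ppm.
Deficit to target: 123 − 106.11 = 16.89 mg/L.
Mass: 16.89 mg/L × 1,048,445 L = 17,710 g cyanuric acid.

17.7 kg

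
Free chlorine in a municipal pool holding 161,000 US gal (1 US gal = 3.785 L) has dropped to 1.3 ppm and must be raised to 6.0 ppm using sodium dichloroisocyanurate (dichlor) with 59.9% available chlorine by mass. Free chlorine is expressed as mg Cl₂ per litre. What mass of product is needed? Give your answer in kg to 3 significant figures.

Volume: 161,000 US gal × 3.785 L/gal = 609,385 L.
Chlorine deficit: 6.0 − 1.3 = 4.7 ppm = 4.7 mg/L as Cl₂.
Cl₂ equivalent needed: 4.7 mg/L × 609,385 L = 2,864,000 mg = 2864 g.
Product at 59.9% available chlorine: 2864 / 0.599 = 4781 g.

4.78 kg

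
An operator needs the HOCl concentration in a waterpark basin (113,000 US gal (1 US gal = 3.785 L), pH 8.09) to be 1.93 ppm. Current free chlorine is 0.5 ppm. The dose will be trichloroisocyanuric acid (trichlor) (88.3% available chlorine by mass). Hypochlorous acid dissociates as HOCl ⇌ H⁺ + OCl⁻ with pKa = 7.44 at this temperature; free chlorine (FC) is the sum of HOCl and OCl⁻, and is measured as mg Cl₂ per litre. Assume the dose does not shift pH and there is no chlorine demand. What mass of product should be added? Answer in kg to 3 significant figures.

Volume: 113,000 US gal × 3.785 L/gal = 427,705 L.
[OCl⁻]/[HOCl] = 10^(pH − pKa) = 10^(8.09 − 7.44) = 4.467; fraction as HOCl = 1/(1 + 4.467) = 0.1829.
Free chlorine required for 1.93 ppm HOCl: 1.93 / 0.1829 = 10.55 ppm.
FC to add: 10.55 − 0.5 = 10.05 mg/L as Cl₂.
Cl₂ equivalent: 10.05 mg/L × 427,705 L = 4299 g.
Product at 88.3% available Cl: 4299 / 0.883 = 4868 g.

4.87 kg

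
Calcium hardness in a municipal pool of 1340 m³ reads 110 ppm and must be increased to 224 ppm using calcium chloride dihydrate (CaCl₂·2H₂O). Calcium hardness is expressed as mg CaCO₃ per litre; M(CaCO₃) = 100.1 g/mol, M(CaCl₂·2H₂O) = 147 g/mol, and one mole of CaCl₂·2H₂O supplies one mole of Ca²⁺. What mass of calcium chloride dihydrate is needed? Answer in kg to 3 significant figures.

224 kg

Volume: 1340 m³ = 1,340,000 L.
Hardness to add: (224 − 110) = 114 mg/L as CaCO₃ × 1,340,000 L = 152,800 g as CaCO₃.
Moles of Ca²⁺ (1 mol Ca²⁺ ≡ 1 mol CaCO₃): 152,800 / 100.1 g/mol = 1526 mol.
Mass of CaCl₂·2H₂O: 1526 × 147 = 224,300 g.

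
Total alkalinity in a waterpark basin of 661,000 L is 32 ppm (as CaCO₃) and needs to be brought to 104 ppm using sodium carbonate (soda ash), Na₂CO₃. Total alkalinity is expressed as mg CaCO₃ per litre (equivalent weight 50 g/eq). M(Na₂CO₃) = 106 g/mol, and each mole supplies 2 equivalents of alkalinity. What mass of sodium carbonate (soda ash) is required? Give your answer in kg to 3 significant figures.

50.4 kg

Alkalinity to add: (104 − 32) = 72 mg/L as CaCO₃ × 661,000 L = 47,590 g as CaCO₃.
Equivalents: 47,590 g ÷ 50 g/eq = 951.8 eq.
Each mole of Na₂CO₃ supplies 2 eq, so 951.8 / 2 = 475.9 mol.
Mass: 475.9 mol × 106 g/mol = 50,450 g.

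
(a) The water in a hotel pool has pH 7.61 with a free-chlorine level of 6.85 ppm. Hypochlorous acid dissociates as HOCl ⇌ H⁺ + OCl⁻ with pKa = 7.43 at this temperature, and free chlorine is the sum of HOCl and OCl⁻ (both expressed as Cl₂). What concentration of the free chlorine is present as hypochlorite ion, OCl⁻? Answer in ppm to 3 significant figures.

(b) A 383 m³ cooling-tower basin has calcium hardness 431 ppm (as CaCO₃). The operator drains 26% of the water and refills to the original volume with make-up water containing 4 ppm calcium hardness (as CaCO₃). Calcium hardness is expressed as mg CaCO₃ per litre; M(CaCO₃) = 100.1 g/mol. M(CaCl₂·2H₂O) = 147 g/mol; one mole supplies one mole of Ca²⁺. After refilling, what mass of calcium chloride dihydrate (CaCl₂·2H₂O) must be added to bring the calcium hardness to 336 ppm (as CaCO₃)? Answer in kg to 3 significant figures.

(a) 4.12 ppm; (b) 9.01 kg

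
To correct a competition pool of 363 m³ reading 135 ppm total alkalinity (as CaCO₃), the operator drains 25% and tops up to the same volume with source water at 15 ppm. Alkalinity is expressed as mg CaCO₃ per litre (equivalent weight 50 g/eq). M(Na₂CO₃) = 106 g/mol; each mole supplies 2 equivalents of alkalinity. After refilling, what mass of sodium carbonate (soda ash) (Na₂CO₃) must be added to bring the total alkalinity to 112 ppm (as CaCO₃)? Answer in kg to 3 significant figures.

2.69 kg

Volume: 363 m³ = 363,000 L.
After draining 25% and refilling: 135 × 0.75 + 15 × 0.25 = 105 ppm.
Deficit to target: 112 − 105 = 7 mg/L.
As CaCO₃: 7 mg/L × 363,000 L = 2541 g; ÷ 50 g/eq ÷ 2 = 25.41 mol Na₂CO₃.
Mass: 25.41 × 106 = 2693 g.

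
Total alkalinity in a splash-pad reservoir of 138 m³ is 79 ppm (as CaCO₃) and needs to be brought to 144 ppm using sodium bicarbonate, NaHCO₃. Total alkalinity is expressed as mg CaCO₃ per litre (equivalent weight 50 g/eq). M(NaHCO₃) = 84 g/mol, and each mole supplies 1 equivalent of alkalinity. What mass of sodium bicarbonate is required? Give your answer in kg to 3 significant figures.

Volume: 138 m³ = 138,000 L.
Alkalinity to add: (144 − 79) = 65 mg/L as CaCO₃ × 138,000 L = 8970 g as CaCO₃.
Equivalents: 8970 g ÷ 50 g/eq = 179.4 eq.
NaHCO₃ supplies 1 eq per mole → 179.4 mol.
Mass: 179.4 mol × 84 g/mol = 15,070 g.

15.1 kg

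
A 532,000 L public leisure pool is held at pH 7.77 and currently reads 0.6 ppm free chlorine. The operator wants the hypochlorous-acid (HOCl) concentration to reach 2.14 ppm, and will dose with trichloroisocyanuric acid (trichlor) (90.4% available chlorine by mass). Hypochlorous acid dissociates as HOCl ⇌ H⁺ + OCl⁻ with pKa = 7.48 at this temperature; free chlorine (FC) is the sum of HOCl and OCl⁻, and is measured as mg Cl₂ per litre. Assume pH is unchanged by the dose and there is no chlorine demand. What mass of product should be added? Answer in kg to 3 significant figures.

3.36 kg

[OCl⁻]/[HOCl] = 10^(pH − pKa) = 10^(7.77 − 7.48) = 1.95; fraction as HOCl = 1/(1 + 1.95) = 0.339.
Free chlorine required for 2.14 ppm HOCl: 2.14 / 0.339 = 6.313 ppm.
FC to add: 6.313 − 0.6 = 5.713 mg/L as Cl₂.
Cl₂ equivalent: 5.713 mg/L × 532,000 L = 3039 g.
Product at 90.4% available Cl: 3039 / 0.904 = 3362 g.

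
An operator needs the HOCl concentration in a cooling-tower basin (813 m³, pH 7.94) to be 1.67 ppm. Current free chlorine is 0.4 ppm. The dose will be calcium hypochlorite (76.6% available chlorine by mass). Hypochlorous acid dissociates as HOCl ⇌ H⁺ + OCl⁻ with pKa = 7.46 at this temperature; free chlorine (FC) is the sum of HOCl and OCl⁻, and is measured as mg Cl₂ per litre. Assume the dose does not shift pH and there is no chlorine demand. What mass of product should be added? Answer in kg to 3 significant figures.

6.70 kg

Volume: 813 m³ = 813,000 L.
[OCl⁻]/[HOCl] = 10^(pH − pKa) = 10^(7.94 − 7.46) = 3.02; fraction as HOCl = 1/(1 + 3.02) = 0.2488.
Free chlorine required for 1.67 ppm HOCl: 1.67 / 0.2488 = 6.713 ppm.
FC to add: 6.713 − 0.4 = 6.313 mg/L as Cl₂.
Cl₂ equivalent: 6.313 mg/L × 813,000 L = 5133 g.
Product at 76.6% available Cl: 5133 / 0.766 = 6701 g.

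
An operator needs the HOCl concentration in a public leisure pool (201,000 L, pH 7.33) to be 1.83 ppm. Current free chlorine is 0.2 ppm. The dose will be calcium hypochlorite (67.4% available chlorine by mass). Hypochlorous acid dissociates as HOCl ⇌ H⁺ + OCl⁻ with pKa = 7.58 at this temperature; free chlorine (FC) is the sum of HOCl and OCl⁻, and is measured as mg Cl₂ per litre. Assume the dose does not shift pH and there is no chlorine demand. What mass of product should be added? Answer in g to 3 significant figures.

[OCl⁻]/[HOCl] = 10^(pH − pKa) = 10^(7.33 − 7.58) = 0.5623; fraction as HOCl = 1/(1 + 0.5623) = 0.6401.
Free chlorine required for 1.83 ppm HOCl: 1.83 / 0.6401 = 2.859 ppm.
FC to add: 2.859 − 0.2 = 2.659 mg/L as Cl₂.
Cl₂ equivalent: 2.659 mg/L × 201,000 L = 534.5 g.
Product at 67.4% available Cl: 534.5 / 0.674 = 793 g.

793 g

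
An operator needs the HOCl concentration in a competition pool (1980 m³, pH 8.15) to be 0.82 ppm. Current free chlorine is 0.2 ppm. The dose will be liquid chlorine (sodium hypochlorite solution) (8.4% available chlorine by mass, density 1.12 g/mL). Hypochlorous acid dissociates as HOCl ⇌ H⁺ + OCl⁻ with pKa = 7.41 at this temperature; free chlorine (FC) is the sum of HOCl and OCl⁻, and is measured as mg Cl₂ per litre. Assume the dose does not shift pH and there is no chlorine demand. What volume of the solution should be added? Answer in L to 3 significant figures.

108 L

Volume: 1980 m³ = 1,980,000 L.
[OCl⁻]/[HOCl] = 10^(pH − pKa) = 10^(8.15 − 7.41) = 5.495; fraction as HOCl = 1/(1 + 5.495) = 0.154.
Free chlorine required for 0.82 ppm HOCl: 0.82 / 0.154 = 5.326 ppm.
FC to add: 5.326 − 0.2 = 5.126 mg/L as Cl₂.
Cl₂ equivalent: 5.126 mg/L × 1,980,000 L = 10,150 g.
Product at 8.4% available Cl: 10,150 / 0.084 = 120,800 g.
Volume: 120,800 g ÷ 1.12 g/mL = 107,900 mL.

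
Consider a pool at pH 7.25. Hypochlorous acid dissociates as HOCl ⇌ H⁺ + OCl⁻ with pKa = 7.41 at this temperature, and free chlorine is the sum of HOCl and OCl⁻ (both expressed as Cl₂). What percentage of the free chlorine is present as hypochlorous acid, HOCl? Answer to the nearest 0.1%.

59.1%

[OCl⁻]/[HOCl] = 10^(pH − pKa) = 10^(7.25 − 7.41) = 10^-0.16 = 0.6918.
Fraction as HOCl = 1 / (1 + 0.6918) = 0.5911.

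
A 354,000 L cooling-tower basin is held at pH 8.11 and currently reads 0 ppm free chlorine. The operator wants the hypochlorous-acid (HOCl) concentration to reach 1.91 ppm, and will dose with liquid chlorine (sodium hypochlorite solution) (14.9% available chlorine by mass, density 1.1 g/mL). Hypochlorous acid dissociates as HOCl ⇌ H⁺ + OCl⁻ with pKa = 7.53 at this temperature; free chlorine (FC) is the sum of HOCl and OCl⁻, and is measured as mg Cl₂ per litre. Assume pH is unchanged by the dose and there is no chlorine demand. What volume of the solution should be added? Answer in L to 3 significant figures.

[OCl⁻]/[HOCl] = 10^(pH − pKa) = 10^(8.11 − 7.53) = 3.802; fraction as HOCl = 1/(1 + 3.802) = 0.2083.
Free chlorine required for 1.91 ppm HOCl: 1.91 / 0.2083 = 9.172 ppm.
FC to add: 9.172 − 0 = 9.172 mg/L as Cl₂.
Cl₂ equivalent: 9.172 mg/L × 354,000 L = 3247 g.
Product at 14.9% available Cl: 3247 / 0.149 = 21,790 g.
Volume: 21,790 g ÷ 1.1 g/mL = 19,810 mL.

19.8 L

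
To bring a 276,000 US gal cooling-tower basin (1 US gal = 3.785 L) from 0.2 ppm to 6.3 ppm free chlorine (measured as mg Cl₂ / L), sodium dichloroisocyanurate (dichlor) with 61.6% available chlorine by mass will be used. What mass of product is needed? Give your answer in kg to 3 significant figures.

10.3 kg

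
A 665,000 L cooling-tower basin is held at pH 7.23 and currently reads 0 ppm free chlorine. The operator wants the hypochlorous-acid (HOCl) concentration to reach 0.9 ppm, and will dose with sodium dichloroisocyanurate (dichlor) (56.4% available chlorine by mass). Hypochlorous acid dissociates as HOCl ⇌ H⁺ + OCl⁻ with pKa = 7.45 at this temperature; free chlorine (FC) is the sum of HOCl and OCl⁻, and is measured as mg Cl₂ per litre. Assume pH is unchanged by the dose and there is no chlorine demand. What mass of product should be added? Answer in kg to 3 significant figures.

1.70 kg

[OCl⁻]/[HOCl] = 10^(pH − pKa) = 10^(7.23 − 7.45) = 0.6026; fraction as HOCl = 1/(1 + 0.6026) = 0.624.
Free chlorine required for 0.9 ppm HOCl: 0.9 / 0.624 = 1.442 ppm.
FC to add: 1.442 − 0 = 1.442 mg/L as Cl₂.
Cl₂ equivalent: 1.442 mg/L × 665,000 L = 959.1 g.
Product at 56.4% available Cl: 959.1 / 0.564 = 1701 g.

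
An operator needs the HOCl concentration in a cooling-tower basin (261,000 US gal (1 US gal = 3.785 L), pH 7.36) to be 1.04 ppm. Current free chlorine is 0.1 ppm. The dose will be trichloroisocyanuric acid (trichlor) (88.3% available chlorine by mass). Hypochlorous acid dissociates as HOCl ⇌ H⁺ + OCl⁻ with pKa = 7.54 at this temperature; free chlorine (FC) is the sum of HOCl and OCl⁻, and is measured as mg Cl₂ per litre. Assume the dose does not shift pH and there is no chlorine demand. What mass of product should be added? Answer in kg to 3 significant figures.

Volume: 261,000 US gal × 3.785 L/gal = 987,885 L.
[OCl⁻]/[HOCl] = 10^(pH − pKa) = 10^(7.36 − 7.54) = 0.6607; fraction as HOCl = 1/(1 + 0.6607) = 0.6022.
Free chlorine required for 1.04 ppm HOCl: 1.04 / 0.6022 = 1.727 ppm.
FC to add: 1.727 − 0.1 = 1.627 mg/L as Cl₂.
Cl₂ equivalent: 1.627 mg/L × 987,885 L = 1607 g.
Product at 88.3% available Cl: 1607 / 0.883 = 1820 g.

1.82 kg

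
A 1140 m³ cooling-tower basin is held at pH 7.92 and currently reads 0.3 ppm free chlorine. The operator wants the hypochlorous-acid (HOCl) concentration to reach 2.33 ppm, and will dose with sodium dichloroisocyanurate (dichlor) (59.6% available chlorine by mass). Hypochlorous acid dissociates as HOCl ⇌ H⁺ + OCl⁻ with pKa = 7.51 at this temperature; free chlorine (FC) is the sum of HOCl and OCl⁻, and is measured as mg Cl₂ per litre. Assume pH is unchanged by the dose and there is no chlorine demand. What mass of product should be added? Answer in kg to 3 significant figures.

Volume: 1140 m³ = 1,140,000 L.
[OCl⁻]/[HOCl] = 10^(pH − pKa) = 10^(7.92 − 7.51) = 2.57; fraction as HOCl = 1/(1 + 2.57) = 0.2801.
Free chlorine required for 2.33 ppm HOCl: 2.33 / 0.2801 = 8.319 ppm.
FC to add: 8.319 − 0.3 = 8.019 mg/L as Cl₂.
Cl₂ equivalent: 8.019 mg/L × 1,140,000 L = 9142 g.
Product at 59.6% available Cl: 9142 / 0.596 = 15,340 g.

15.3 kg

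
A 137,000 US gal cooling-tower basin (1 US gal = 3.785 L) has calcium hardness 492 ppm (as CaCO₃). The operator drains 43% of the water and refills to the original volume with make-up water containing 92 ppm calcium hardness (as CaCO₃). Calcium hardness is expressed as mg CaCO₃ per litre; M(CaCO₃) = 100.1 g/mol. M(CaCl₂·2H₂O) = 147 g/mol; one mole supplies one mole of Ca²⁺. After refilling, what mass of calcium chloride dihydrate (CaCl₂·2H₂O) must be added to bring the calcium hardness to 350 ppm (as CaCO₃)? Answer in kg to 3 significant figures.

22.8 kg

Volume: 137,000 US gal × 3.785 L/gal = 518,545 L.
After draining 43% and refilling: 492 × 0.57 + 92 × 0.43 = 320 ppm.
Deficit to target: 350 − 320 = 30 mg/L.
As CaCO₃: 30 mg/L × 518,545 L = 15,560 g; ÷ 100.1 = 155.4 mol Ca²⁺.
Mass: 155.4 × 147 = 22,840 g.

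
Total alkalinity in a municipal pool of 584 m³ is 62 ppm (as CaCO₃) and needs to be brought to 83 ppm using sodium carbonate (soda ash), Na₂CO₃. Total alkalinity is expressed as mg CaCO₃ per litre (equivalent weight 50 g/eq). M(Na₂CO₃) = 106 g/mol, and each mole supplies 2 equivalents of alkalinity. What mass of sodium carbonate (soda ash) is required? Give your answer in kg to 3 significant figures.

Volume: 584 m³ = 584,000 L.
Alkalinity to add: (83 − 62) = 21 mg/L as CaCO₃ × 584,000 L = 12,260 g as CaCO₃.
Equivalents: 12,260 g ÷ 50 g/eq = 245.3 eq.
Each mole of Na₂CO₃ supplies 2 eq, so 245.3 / 2 = 122.6 mol.
Mass: 122.6 mol × 106 g/mol = 13,000 g.

13.0 kg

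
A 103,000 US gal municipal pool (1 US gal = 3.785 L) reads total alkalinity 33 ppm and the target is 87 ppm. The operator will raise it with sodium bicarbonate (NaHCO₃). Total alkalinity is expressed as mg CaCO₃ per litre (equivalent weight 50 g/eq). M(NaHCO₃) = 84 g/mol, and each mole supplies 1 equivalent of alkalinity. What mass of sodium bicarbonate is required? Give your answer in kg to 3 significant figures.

Volume: 103,000 US gal × 3.785 L/gal = 389,855 L.
Alkalinity to add: (87 − 33) = 54 mg/L as CaCO₃ × 389,855 L = 21,050 g as CaCO₃.
Equivalents: 21,050 g ÷ 50 g/eq = 421 eq.
NaHCO₃ supplies 1 eq per mole → 421 mol.
Mass: 421 mol × 84 g/mol = 35,370 g.

35.4 kg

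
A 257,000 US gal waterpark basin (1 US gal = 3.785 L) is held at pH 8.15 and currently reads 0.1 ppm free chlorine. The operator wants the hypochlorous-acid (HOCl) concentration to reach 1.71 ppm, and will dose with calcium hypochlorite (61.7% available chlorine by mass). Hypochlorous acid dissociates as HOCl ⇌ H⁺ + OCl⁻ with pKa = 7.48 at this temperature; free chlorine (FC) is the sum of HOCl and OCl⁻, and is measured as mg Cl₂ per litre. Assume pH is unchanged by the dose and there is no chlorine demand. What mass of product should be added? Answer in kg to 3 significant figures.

15.1 kg

Volume: 257,000 US gal × 3.785 L/gal = 972,745 L.
[OCl⁻]/[HOCl] = 10^(pH − pKa) = 10^(8.15 − 7.48) = 4.677; fraction as HOCl = 1/(1 + 4.677) = 0.1761.
Free chlorine required for 1.71 ppm HOCl: 1.71 / 0.1761 = 9.708 ppm.
FC to add: 9.708 − 0.1 = 9.608 mg/L as Cl₂.
Cl₂ equivalent: 9.608 mg/L × 972,745 L = 9346 g.
Product at 61.7% available Cl: 9346 / 0.617 = 15,150 g.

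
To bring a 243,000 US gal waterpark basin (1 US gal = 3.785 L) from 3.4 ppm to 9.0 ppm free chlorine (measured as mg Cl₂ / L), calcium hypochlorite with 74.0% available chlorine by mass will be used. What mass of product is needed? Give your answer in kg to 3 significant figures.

6.96 kg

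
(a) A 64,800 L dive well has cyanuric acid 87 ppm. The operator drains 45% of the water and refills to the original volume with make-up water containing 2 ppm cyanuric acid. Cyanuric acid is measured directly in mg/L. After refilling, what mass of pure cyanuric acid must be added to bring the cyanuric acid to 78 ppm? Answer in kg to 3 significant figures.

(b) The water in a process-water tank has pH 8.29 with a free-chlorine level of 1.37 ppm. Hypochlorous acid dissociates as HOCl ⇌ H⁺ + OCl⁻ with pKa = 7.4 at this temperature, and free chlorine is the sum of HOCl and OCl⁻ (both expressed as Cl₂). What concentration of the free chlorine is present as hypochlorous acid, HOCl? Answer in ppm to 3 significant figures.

(a) 1.90 kg; (b) 0.156 ppm

(a) After draining 45% and refilling: 87 × 0.55 + 2 × 0.45 = 48.75 ppm.
(a) Deficit to target: 78 − 48.75 = 29.25 mg/L.
(a) Mass: 29.25 mg/L × 64,800 L = 1895 g cyanuric acid.

(b) [OCl⁻]/[HOCl] = 10^(pH − pKa) = 10^(8.29 − 7.4) = 10^0.89 = 7.762.
(b) Fraction as HOCl = 1 / (1 + 7.762) = 0.1141.
(b) HOCl = 0.1141 × 1.37 ppm = 0.1563 ppm.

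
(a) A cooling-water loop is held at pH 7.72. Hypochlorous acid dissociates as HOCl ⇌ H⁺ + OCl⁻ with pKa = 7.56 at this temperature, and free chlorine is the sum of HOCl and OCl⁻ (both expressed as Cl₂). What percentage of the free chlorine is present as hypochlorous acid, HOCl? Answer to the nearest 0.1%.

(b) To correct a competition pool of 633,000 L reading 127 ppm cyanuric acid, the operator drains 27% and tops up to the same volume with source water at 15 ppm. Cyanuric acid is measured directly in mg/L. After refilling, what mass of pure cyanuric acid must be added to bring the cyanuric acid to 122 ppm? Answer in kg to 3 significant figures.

(a) 40.9%; (b) 16.0 kg

(a) [OCl⁻]/[HOCl] = 10^(pH − pKa) = 10^(7.72 − 7.56) = 10^0.16 = 1.445.
(a) Fraction as HOCl = 1 / (1 + 1.445) = 0.4089.

(b) After draining 27% and refilling: 127 × 0.73 + 15 × 0.27 = 96.76 ppm.
(b) Deficit to target: 122 − 96.76 = 25.24 mg/L.
(b) Mass: 25.24 mg/L × 633,000 L = 15,980 g cyanuric acid.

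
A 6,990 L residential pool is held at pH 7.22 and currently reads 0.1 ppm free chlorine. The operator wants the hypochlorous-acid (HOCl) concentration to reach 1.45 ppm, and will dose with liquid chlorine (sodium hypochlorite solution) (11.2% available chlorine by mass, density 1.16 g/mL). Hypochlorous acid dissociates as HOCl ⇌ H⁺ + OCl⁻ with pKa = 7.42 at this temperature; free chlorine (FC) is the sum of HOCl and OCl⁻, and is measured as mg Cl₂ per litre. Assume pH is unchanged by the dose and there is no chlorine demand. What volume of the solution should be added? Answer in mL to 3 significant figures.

122 mL

[OCl⁻]/[HOCl] = 10^(pH − pKa) = 10^(7.22 − 7.42) = 0.631; fraction as HOCl = 1/(1 + 0.631) = 0.6131.
Free chlorine required for 1.45 ppm HOCl: 1.45 / 0.6131 = 2.365 ppm.
FC to add: 2.365 − 0.1 = 2.265 mg/L as Cl₂.
Cl₂ equivalent: 2.265 mg/L × 6,990 L = 15.83 g.
Product at 11.2% available Cl: 15.83 / 0.112 = 141.4 g.
Volume: 141.4 g ÷ 1.16 g/mL = 121.9 mL.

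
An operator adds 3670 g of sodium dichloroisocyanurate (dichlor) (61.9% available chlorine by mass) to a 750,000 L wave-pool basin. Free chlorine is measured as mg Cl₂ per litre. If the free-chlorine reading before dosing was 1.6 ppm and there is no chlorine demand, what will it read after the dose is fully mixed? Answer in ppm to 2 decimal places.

Available chlorine delivered: 3670 g × 0.619 = 2272 g as Cl₂.
Concentration rise: 2272 g / 750,000 L = 3.029 mg/L = 3.03 ppm.
Final FC: 1.6 + 3.03 = 4.63 ppm.

4.63 ppm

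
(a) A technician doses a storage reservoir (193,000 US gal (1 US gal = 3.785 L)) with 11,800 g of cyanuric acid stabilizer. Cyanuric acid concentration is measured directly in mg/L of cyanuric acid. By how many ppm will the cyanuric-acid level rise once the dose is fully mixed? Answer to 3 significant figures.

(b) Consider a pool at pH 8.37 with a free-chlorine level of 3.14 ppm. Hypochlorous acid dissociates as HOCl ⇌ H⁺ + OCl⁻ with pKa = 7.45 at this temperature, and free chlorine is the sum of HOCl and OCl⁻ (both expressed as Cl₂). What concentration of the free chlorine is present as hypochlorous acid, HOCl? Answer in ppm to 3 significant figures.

(a) Volume: 193,000 US gal × 3.785 L/gal = 730,505 L.
(a) Rise: 11,800 g / 730,505 L × 1000 = 16.15 mg/L.

(b) [OCl⁻]/[HOCl] = 10^(pH − pKa) = 10^(8.37 − 7.45) = 10^0.92 = 8.318.
(b) Fraction as HOCl = 1 / (1 + 8.318) = 0.1073.
(b) HOCl = 0.1073 × 3.14 ppm = 0.337 ppm.

(a) 16.2 ppm; (b) 0.337 ppm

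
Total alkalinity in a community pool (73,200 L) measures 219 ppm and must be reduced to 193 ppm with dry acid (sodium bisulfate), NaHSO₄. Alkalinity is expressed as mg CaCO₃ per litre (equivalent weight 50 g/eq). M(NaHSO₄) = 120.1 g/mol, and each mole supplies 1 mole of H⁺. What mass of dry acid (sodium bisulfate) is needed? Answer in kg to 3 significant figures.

4.57 kg

Alkalinity to neutralize: (219 − 193) = 26 mg/L as CaCO₃ × 73,200 L = 1903 g as CaCO₃.
Equivalents of H⁺ required: 1903 ÷ 50 g/eq = 38.06 eq = 38.06 mol NaHSO₄.
Mass of NaHSO₄: 38.06 × 120.1 = 4571 g.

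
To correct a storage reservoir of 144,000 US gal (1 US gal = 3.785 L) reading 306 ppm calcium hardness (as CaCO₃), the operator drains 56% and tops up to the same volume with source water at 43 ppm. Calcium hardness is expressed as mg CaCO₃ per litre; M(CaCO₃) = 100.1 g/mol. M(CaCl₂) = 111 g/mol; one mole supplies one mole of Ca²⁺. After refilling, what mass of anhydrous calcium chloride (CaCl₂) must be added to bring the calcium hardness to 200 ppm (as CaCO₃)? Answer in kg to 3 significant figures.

24.9 kg

Volume: 144,000 US gal × 3.785 L/gal = 545,040 L.
After draining 56% and refilling: 306 × 0.44 + 43 × 0.56 = 158.72 ppm.
Deficit to target: 200 − 158.72 = 41.28 mg/L.
As CaCO₃: 41.28 mg/L × 545,040 L = 22,500 g; ÷ 100.1 = 224.8 mol Ca²⁺.
Mass: 224.8 × 111 = 24,950 g.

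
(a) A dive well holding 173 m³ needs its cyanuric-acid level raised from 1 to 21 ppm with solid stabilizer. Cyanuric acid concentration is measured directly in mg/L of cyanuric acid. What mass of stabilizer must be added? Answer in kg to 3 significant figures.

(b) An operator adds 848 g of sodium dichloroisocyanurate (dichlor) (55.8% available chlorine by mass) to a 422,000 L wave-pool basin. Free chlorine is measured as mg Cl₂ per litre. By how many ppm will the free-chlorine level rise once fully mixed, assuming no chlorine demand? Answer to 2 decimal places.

(a) 3.46 kg; (b) 1.12 ppm

(a) Volume: 173 m³ = 173,000 L.
(a) CYA to add: (21 − 1) = 20 mg/L × 173,000 L = 3460 g cyanuric acid.

(b) Available chlorine delivered: 848 g × 0.558 = 473.2 g as Cl₂.
(b) Concentration rise: 473.2 g / 422,000 L = 1.121 mg/L = 1.12 ppm.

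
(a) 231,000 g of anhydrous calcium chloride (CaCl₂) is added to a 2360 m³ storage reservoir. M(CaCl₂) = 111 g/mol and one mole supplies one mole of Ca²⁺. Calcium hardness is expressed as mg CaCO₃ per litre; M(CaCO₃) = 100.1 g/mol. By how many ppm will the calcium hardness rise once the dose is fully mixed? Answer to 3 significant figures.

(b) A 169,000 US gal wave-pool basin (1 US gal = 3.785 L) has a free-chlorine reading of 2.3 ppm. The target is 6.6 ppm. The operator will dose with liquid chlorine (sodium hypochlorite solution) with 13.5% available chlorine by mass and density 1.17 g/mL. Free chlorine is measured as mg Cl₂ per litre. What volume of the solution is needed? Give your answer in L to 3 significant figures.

(a) 88.3 ppm; (b) 17.4 L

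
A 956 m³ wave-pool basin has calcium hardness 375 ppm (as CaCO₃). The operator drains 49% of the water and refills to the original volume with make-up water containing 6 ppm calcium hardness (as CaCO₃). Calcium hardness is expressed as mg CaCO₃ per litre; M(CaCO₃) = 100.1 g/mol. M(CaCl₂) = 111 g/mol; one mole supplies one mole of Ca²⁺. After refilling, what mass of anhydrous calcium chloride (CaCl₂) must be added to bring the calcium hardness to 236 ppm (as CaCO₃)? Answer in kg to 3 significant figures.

Volume: 956 m³ = 956,000 L.
After draining 49% and refilling: 375 × 0.51 + 6 × 0.49 = 194.19 ppm.
Deficit to target: 236 − 194.19 = 41.81 mg/L.
As CaCO₃: 41.81 mg/L × 956,000 L = 39,970 g; ÷ 100.1 = 399.3 mol Ca²⁺.
Mass: 399.3 × 111 = 44,320 g.

44.3 kg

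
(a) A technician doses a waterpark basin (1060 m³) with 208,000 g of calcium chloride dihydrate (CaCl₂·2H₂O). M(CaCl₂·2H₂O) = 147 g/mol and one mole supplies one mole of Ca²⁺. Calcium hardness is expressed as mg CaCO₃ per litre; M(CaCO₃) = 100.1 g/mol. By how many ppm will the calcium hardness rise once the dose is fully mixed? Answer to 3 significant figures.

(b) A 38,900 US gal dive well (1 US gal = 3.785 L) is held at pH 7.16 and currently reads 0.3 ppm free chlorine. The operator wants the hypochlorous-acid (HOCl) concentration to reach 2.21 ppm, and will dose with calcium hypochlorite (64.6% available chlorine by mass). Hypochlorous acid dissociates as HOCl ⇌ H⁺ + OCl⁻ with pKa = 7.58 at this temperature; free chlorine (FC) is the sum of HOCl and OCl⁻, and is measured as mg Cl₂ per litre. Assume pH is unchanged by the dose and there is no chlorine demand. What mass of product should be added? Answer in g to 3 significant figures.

(a) Volume: 1060 m³ = 1,060,000 L.
(a) Moles of Ca²⁺: 208,000 g ÷ 147 g/mol = 1415 mol.
(a) As CaCO₃: 1415 mol × 100.1 g/mol = 141,600 g.
(a) Rise: 141,600 g / 1,060,000 L × 1000 = 133.6 mg/L.

(b) Volume: 38,900 US gal × 3.785 L/gal = 147,236 L.
(b) [OCl⁻]/[HOCl] = 10^(pH − pKa) = 10^(7.16 − 7.58) = 0.3802; fraction as HOCl = 1/(1 + 0.3802) = 0.7245.
(b) Free chlorine required for 2.21 ppm HOCl: 2.21 / 0.7245 = 3.05 ppm.
(b) FC to add: 3.05 − 0.3 = 2.75 mg/L as Cl₂.
(b) Cl₂ equivalent: 2.75 mg/L × 147,236 L = 404.9 g.
(b) Product at 64.6% available Cl: 404.9 / 0.646 = 626.8 g.

(a) 134 ppm; (b) 627 g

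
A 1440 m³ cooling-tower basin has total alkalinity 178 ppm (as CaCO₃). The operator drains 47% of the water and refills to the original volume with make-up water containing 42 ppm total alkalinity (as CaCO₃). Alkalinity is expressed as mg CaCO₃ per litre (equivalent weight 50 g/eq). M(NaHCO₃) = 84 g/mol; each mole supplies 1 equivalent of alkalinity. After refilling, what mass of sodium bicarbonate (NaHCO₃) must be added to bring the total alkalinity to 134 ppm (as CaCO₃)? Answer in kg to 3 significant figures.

48.2 kg

Volume: 1440 m³ = 1,440,000 L.
After draining 47% and refilling: 178 × 0.53 + 42 × 0.47 = 114.08 ppm.
Deficit to target: 134 − 114.08 = 19.92 mg/L.
As CaCO₃: 19.92 mg/L × 1,440,000 L = 28,680 g; ÷ 50 g/eq ÷ 1 = 573.7 mol NaHCO₃.
Mass: 573.7 × 84 = 48,190 g.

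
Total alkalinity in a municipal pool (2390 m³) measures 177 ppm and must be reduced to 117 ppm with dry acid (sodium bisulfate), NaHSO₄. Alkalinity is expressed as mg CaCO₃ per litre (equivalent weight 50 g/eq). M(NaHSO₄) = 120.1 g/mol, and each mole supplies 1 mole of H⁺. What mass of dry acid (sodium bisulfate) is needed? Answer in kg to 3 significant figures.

344 kg

Volume: 2390 m³ = 2,390,000 L.
Alkalinity to neutralize: (177 − 117) = 60 mg/L as CaCO₃ × 2,390,000 L = 143,400 g as CaCO₃.
Equivalents of H⁺ required: 143,400 ÷ 50 g/eq = 2868 eq = 2868 mol NaHSO₄.
Mass of NaHSO₄: 2868 × 120.1 = 344,400 g.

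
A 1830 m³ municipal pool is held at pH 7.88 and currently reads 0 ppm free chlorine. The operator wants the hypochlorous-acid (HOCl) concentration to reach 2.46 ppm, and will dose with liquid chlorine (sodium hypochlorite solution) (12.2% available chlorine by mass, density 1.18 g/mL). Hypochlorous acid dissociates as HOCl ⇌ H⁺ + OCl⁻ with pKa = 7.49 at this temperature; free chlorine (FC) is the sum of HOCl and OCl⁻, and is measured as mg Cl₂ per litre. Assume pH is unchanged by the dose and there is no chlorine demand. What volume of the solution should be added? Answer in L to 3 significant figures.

108 L

Volume: 1830 m³ = 1,830,000 L.
[OCl⁻]/[HOCl] = 10^(pH − pKa) = 10^(7.88 − 7.49) = 2.455; fraction as HOCl = 1/(1 + 2.455) = 0.2895.
Free chlorine required for 2.46 ppm HOCl: 2.46 / 0.2895 = 8.499 ppm.
FC to add: 8.499 − 0 = 8.499 mg/L as Cl₂.
Cl₂ equivalent: 8.499 mg/L × 1,830,000 L = 15,550 g.
Product at 12.2% available Cl: 15,550 / 0.122 = 127,500 g.
Volume: 127,500 g ÷ 1.18 g/mL = 108,000 mL.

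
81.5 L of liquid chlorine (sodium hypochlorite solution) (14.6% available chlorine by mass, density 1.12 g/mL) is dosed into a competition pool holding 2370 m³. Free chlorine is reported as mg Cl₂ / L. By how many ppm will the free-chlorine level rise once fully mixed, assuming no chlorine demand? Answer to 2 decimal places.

5.62 ppm

Volume: 2370 m³ = 2,370,000 L.
Mass of solution: 81.5 L × 1000 mL/L × 1.12 g/mL = 91,280 g.
Available chlorine delivered: 91,280 g × 0.146 = 13,330 g as Cl₂.
Concentration rise: 13,330 g / 2,370,000 L = 5.623 mg/L = 5.62 ppm.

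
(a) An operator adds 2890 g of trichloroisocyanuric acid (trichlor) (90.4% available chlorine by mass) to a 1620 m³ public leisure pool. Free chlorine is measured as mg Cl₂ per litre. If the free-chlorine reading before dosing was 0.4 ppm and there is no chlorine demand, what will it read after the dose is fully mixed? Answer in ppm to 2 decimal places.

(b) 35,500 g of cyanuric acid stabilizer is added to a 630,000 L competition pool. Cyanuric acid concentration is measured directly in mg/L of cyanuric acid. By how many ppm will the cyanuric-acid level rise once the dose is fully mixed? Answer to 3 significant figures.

(a) Volume: 1620 m³ = 1,620,000 L.
(a) Available chlorine delivered: 2890 g × 0.904 = 2613 g as Cl₂.
(a) Concentration rise: 2613 g / 1,620,000 L = 1.613 mg/L = 1.61 ppm.
(a) Final FC: 0.4 + 1.61 = 2.01 ppm.

(b) Rise: 35,500 g / 630,000 L × 1000 = 56.35 mg/L.

(a) 2.01 ppm; (b) 56.3 ppm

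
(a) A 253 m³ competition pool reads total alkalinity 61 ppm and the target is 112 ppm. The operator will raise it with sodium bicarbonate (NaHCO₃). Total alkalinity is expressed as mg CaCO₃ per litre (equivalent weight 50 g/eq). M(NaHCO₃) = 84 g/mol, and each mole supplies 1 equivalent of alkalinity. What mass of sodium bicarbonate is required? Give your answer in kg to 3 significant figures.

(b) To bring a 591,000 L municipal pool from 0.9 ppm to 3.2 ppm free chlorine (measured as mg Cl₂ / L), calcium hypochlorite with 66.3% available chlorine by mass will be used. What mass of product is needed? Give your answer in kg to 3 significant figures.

(a) Volume: 253 m³ = 253,000 L.
(a) Alkalinity to add: (112 − 61) = 51 mg/L as CaCO₃ × 253,000 L = 12,900 g as CaCO₃.
(a) Equivalents: 12,900 g ÷ 50 g/eq = 258.1 eq.
(a) NaHCO₃ supplies 1 eq per mole → 258.1 mol.
(a) Mass: 258.1 mol × 84 g/mol = 21,680 g.

(b) Chlorine deficit: 3.2 − 0.9 = 2.3 ppm = 2.3 mg/L as Cl₂.
(b) Cl₂ equivalent needed: 2.3 mg/L × 591,000 L = 1,359,000 mg = 1359 g.
(b) Product at 66.3% available chlorine: 1359 / 0.663 = 2050 g.

(a) 21.7 kg; (b) 2.05 kg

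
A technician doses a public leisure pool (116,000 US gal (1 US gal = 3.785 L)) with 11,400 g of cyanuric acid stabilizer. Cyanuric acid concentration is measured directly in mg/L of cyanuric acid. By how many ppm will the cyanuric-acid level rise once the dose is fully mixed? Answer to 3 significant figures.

Volume: 116,000 US gal × 3.785 L/gal = 439,060 L.
Rise: 11,400 g / 439,060 L × 1000 = 25.96 mg/L.

26.0 ppm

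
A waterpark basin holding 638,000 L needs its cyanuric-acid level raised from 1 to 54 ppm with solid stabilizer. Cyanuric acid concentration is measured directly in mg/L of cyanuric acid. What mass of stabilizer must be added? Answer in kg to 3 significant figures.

33.8 kg

CYA to add: (54 − 1) = 53 mg/L × 638,000 L = 33,810 g cyanuric acid.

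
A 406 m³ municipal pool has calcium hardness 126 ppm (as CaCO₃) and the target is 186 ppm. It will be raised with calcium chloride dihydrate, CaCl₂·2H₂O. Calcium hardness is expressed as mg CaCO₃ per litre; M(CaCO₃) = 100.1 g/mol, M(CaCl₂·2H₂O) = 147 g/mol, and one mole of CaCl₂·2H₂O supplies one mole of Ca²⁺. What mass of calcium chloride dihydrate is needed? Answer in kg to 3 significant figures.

Volume: 406 m³ = 406,000 L.
Hardness to add: (186 − 126) = 60 mg/L as CaCO₃ × 406,000 L = 24,360 g as CaCO₃.
Moles of Ca²⁺ (1 mol Ca²⁺ ≡ 1 mol CaCO₃): 24,360 / 100.1 g/mol = 243.4 mol.
Mass of CaCl₂·2H₂O: 243.4 × 147 = 35,770 g.

35.8 kg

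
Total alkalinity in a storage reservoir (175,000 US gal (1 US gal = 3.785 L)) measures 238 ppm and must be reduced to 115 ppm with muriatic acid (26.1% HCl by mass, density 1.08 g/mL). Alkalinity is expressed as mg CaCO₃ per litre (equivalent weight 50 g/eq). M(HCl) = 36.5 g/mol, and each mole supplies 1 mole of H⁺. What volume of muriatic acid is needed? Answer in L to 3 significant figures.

211 L

Volume: 175,000 US gal × 3.785 L/gal = 662,375 L.
Alkalinity to neutralize: (238 − 115) = 123 mg/L as CaCO₃ × 662,375 L = 81,470 g as CaCO₃.
Equivalents of H⁺ required: 81,470 ÷ 50 g/eq = 1629 eq = 1629 mol HCl.
Mass of HCl: 1629 × 36.5 = 59,470 g.
Mass of 26.1% solution: 59,470 / 0.261 = 227,900 g.
Volume: 227,900 g ÷ 1.08 g/mL = 211,000 mL.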